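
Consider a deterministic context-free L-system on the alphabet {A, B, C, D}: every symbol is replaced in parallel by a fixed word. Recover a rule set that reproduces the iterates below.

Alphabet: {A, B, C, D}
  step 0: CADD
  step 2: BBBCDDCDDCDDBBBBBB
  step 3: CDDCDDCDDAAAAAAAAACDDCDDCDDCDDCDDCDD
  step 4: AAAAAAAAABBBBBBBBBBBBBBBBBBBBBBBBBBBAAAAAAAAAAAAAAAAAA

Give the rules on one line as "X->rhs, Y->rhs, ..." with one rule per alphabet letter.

  step 3 ⇒ step 4: CDDCDDCDDAAAAAAAAACDDCDDCDDCDDCDDCDD ⇒ A·A·A·A·A·A·A·A·A·BBB·BBB·BBB·BBB·BBB·BBB·BBB·BBB·BBB·A·A·A·A·A·A·A·A·A·A·A·A·A·A·A·A·A·A
    A ↦ BBB
    C ↦ A
    D ↦ A
  step 2 ⇒ step 3: BBBCDDCDDCDDBBBBBB ⇒ CDD·CDD·CDD·A·A·A·A·A·A·A·A·A·CDD·CDD·CDD·CDD·CDD·CDD
    B ↦ CDD

A->BBB, B->CDD, C->A, D->A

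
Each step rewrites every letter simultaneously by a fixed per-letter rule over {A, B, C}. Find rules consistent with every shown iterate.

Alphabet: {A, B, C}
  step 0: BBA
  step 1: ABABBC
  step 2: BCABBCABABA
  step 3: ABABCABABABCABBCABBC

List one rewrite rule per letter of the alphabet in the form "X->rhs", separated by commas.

  step 2 ⇒ step 3: BCABBCABABA ⇒ AB·A·BC·AB·AB·A·BC·AB·BC·AB·BC
    A ↦ BC
    B ↦ AB
    C ↦ A

A->BC, B->AB, C->A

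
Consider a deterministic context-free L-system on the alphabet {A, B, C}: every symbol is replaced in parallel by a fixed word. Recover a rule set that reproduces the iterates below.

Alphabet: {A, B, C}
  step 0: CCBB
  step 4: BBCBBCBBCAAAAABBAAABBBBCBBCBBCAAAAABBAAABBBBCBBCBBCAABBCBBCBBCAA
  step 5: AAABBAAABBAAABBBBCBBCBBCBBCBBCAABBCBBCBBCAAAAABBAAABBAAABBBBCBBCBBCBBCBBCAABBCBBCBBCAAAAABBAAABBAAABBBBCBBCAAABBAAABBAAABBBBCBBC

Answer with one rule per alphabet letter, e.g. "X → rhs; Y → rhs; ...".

  step 4 ⇒ step 5: BBCBBCBBCAAAAABBAAABBBBCBBCBBCAAAAABBAAABBBBCBBCBBCAABBCBBCBBCAA ⇒ A·A·ABB·A·A·ABB·A·A·ABB·BBC·BBC·BBC·BBC·BBC·A·A·BBC·BBC·BBC·A·A·A·A·ABB·A·A·ABB·A·A·ABB·BBC·BBC·BBC·BBC·BBC·A·A·BBC·BBC·BBC·A·A·A·A·ABB·A·A·ABB·A·A·ABB·BBC·BBC·A·A·ABB·A·A·ABB·A·A·ABB·BBC·BBC
    A ↦ BBC
    B ↦ A
    C ↦ ABB

A->BBC, B->A, C->ABB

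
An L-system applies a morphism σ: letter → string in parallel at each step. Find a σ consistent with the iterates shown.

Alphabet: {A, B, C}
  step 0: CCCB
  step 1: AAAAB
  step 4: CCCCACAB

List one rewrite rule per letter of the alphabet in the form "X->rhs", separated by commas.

A->C, B->AB, C->A

  step 0 ⇒ step 1: CCCB ⇒ A·A·A·AB
    B ↦ AB
    C ↦ A
    A ↦ C  (constrained at step 1)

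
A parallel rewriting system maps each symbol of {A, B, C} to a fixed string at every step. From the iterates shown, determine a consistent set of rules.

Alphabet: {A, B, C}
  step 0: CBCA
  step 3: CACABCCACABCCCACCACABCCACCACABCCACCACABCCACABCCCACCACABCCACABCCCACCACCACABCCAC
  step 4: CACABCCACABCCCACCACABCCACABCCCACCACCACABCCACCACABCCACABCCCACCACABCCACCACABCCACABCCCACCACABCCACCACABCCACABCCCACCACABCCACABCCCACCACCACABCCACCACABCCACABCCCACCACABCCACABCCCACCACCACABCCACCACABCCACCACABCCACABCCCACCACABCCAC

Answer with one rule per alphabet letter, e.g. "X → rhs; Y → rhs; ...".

  step 3 ⇒ step 4: CACABCCACABCCCACCACABCCACCACABCCACCACABCCACABCCCACCACABCCACABCCCACCACCACABCCAC ⇒ CAC·ABC·CAC·ABC·C·CAC·CAC·ABC·CAC·ABC·C·CAC·CAC·CAC·ABC·CAC·CAC·ABC·CAC·ABC·C·CAC·CAC·ABC·CAC·CAC·ABC·CAC·ABC·C·CAC·CAC·ABC·CAC·CAC·ABC·CAC·ABC·C·CAC·CAC·ABC·CAC·ABC·C·CAC·CAC·CAC·ABC·CAC·CAC·ABC·CAC·ABC·C·CAC·CAC·ABC·CAC·ABC·C·CAC·CAC·CAC·ABC·CAC·CAC·ABC·CAC·CAC·ABC·CAC·ABC·C·CAC·CAC·ABC·CAC
    A ↦ ABC
    B ↦ C
    C ↦ CAC

A->ABC, B->C, C->CAC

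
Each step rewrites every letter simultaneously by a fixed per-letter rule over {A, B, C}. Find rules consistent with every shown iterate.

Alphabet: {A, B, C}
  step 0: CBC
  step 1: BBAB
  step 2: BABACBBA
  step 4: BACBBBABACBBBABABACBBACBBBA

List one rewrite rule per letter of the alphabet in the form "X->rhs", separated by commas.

A->CB, B->BA, C->B

  step 1 ⇒ step 2: BBAB ⇒ BA·BA·CB·BA
    A ↦ CB
    B ↦ BA
  step 0 ⇒ step 1: CBC ⇒ B·BA·B
    C ↦ B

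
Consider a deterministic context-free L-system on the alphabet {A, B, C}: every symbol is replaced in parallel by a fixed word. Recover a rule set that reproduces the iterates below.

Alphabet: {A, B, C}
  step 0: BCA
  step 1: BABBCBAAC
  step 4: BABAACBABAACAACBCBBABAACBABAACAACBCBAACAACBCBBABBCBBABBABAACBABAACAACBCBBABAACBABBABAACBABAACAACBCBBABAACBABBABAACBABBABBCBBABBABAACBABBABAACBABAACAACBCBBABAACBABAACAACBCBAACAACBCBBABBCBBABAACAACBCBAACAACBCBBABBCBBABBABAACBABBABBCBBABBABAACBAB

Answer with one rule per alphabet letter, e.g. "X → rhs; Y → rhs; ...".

  step 0 ⇒ step 1: BCA ⇒ BAB·BCB·AAC
    A ↦ AAC
    B ↦ BAB
    C ↦ BCB

A->AAC, B->BAB, C->BCB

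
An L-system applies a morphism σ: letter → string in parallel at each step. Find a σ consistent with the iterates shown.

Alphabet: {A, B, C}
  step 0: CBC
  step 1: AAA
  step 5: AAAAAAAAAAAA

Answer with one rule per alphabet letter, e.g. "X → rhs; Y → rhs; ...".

  step 0 ⇒ step 1: CBC ⇒ A·A·A
    B ↦ A
    C ↦ A
    A ↦ CB  (constrained at step 1)

A->CB, B->A, C->A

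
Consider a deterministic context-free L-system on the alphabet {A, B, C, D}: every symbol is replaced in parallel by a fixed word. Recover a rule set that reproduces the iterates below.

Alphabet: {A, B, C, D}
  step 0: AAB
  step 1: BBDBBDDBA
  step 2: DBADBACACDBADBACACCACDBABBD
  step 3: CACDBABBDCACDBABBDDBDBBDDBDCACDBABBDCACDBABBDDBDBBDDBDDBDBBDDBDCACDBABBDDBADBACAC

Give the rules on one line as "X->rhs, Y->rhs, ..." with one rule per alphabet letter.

A->BBD, B->DBA, C->DBD, D->CAC

  step 2 ⇒ step 3: DBADBACACDBADBACACCACDBABBD ⇒ CAC·DBA·BBD·CAC·DBA·BBD·DBD·BBD·DBD·CAC·DBA·BBD·CAC·DBA·BBD·DBD·BBD·DBD·DBD·BBD·DBD·CAC·DBA·BBD·DBA·DBA·CAC
    A ↦ BBD
    B ↦ DBA
    C ↦ DBD
    D ↦ CAC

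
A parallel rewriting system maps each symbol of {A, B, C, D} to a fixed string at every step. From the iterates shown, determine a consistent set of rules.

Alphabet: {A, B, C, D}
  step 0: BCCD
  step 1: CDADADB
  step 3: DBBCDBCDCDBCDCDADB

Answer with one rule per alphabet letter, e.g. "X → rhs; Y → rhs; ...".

A->DB, B->CD, C->AD, D->B

  step 0 ⇒ step 1: BCCD ⇒ CD·AD·AD·B
    B ↦ CD
    C ↦ AD
    D ↦ B
    A ↦ DB  (constrained at step 1)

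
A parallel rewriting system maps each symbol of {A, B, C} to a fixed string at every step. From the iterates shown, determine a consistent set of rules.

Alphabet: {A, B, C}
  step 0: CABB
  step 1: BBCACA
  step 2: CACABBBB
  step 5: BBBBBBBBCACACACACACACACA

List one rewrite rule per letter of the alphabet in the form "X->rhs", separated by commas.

  step 1 ⇒ step 2: BBCACA ⇒ CA·CA·B·B·B·B
    A ↦ B
    B ↦ CA
    C ↦ B

A->B, B->CA, C->B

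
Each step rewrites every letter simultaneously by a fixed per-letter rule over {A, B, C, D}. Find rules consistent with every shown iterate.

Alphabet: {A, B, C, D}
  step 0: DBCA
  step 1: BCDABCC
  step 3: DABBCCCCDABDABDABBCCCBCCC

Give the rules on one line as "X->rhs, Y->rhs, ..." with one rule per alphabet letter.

A->CC, B->C, C->DAB, D->B

  step 0 ⇒ step 1: DBCA ⇒ B·C·DAB·CC
    A ↦ CC
    B ↦ C
    C ↦ DAB
    D ↦ B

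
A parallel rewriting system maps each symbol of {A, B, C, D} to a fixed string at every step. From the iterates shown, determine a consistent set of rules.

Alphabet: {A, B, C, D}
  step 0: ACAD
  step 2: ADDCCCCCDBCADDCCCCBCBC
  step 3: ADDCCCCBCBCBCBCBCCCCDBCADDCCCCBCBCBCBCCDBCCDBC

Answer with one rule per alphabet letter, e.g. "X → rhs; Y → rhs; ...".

  step 2 ⇒ step 3: ADDCCCCCDBCADDCCCCBCBC ⇒ ADD·CC·CC·BC·BC·BC·BC·BC·CC·CD·BC·ADD·CC·CC·BC·BC·BC·BC·CD·BC·CD·BC
    A ↦ ADD
    B ↦ CD
    C ↦ BC
    D ↦ CC

A->ADD, B->CD, C->BC, D->CC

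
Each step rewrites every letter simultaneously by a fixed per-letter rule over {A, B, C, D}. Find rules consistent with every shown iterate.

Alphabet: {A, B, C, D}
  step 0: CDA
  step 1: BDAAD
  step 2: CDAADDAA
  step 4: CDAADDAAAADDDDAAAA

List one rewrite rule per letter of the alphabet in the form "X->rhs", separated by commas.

  step 1 ⇒ step 2: BDAAD ⇒ CD·AA·D·D·AA
    A ↦ D
    B ↦ CD
    D ↦ AA
  step 0 ⇒ step 1: CDA ⇒ BD·AA·D
    C ↦ BD

A->D, B->CD, C->BD, D->AA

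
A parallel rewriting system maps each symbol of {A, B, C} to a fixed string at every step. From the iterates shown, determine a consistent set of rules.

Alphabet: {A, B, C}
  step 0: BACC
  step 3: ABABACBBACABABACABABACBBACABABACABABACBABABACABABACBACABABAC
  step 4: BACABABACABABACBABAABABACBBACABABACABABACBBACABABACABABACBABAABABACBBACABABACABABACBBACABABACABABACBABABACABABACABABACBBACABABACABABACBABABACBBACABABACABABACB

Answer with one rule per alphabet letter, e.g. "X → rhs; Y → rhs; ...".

A->BAC, B->ABA, C->B

  step 3 ⇒ step 4: ABABACBBACABABACABABACBBACABABACABABACBABABACABABACBACABABAC ⇒ BAC·ABA·BAC·ABA·BAC·B·ABA·ABA·BAC·B·BAC·ABA·BAC·ABA·BAC·B·BAC·ABA·BAC·ABA·BAC·B·ABA·ABA·BAC·B·BAC·ABA·BAC·ABA·BAC·B·BAC·ABA·BAC·ABA·BAC·B·ABA·BAC·ABA·BAC·ABA·BAC·B·BAC·ABA·BAC·ABA·BAC·B·ABA·BAC·B·BAC·ABA·BAC·ABA·BAC·B
    A ↦ BAC
    B ↦ ABA
    C ↦ B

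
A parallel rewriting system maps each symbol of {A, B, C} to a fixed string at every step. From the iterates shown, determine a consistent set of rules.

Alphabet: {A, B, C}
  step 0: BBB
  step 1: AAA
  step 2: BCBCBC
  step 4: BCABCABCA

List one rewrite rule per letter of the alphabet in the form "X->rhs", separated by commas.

A->BC, B->A, C->B

  step 1 ⇒ step 2: AAA ⇒ BC·BC·BC
    A ↦ BC
  step 0 ⇒ step 1: BBB ⇒ A·A·A
    B ↦ A
    C ↦ B  (constrained at step 2)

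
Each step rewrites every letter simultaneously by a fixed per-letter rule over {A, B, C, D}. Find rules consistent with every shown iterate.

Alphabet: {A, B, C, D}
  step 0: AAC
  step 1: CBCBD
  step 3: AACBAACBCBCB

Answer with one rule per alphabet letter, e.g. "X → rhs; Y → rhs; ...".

A->CB, B->A, C->D, D->AA

  step 0 ⇒ step 1: AAC ⇒ CB·CB·D
    A ↦ CB
    C ↦ D
    B ↦ A  (constrained at step 1)
    D ↦ AA  (constrained at step 1)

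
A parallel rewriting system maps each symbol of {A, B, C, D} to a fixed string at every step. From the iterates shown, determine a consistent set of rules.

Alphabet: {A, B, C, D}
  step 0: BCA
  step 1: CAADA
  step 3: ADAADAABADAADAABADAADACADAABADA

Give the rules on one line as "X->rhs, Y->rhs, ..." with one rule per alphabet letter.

A->ADA, B->C, C->A, D->AB

  step 0 ⇒ step 1: BCA ⇒ C·A·ADA
    A ↦ ADA
    B ↦ C
    C ↦ A
    D ↦ AB  (constrained at step 1)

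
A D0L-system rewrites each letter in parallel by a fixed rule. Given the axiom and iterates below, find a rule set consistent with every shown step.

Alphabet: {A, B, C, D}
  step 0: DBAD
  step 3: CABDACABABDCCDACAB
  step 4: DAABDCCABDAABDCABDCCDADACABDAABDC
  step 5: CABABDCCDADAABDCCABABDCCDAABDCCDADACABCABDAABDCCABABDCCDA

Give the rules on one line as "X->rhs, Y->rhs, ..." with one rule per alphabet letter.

  step 4 ⇒ step 5: DAABDCCABDAABDCABDCCDADACABDAABDC ⇒ C·AB·AB·DC·C·DA·DA·AB·DC·C·AB·AB·DC·C·DA·AB·DC·C·DA·DA·C·AB·C·AB·DA·AB·DC·C·AB·AB·DC·C·DA
    A ↦ AB
    B ↦ DC
    C ↦ DA
    D ↦ C

A->AB, B->DC, C->DA, D->C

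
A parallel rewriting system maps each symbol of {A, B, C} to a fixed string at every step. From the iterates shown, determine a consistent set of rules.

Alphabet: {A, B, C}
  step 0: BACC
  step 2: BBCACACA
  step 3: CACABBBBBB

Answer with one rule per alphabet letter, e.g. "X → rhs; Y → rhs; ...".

  step 2 ⇒ step 3: BBCACACA ⇒ CA·CA·B·B·B·B·B·B
    A ↦ B
    B ↦ CA
    C ↦ B

A->B, B->CA, C->B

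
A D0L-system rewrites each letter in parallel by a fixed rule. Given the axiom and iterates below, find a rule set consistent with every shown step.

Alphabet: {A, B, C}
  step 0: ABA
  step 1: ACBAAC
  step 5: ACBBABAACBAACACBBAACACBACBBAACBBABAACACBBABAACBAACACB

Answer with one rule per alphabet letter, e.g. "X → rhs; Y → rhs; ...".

A->AC, B->BA, C->B

  step 0 ⇒ step 1: ABA ⇒ AC·BA·AC
    A ↦ AC
    B ↦ BA
    C ↦ B  (constrained at step 1)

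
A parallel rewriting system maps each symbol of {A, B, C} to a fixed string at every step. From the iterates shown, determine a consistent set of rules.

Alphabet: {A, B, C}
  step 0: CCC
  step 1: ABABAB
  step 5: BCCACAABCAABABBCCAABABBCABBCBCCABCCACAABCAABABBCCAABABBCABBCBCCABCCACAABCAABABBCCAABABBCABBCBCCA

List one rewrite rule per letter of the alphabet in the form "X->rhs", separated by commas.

  step 0 ⇒ step 1: CCC ⇒ AB·AB·AB
    C ↦ AB
    A ↦ BC  (constrained at step 1)
    B ↦ CA  (constrained at step 1)

A->BC, B->CA, C->AB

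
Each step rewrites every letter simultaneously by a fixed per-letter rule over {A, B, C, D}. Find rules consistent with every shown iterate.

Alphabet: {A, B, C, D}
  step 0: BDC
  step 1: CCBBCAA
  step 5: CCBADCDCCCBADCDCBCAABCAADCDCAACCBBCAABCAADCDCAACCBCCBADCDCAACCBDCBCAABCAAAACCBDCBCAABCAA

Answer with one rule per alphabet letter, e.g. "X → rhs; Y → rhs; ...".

A->DC, B->CCB, C->A, D->BCA

  step 0 ⇒ step 1: BDC ⇒ CCB·BCA·A
    B ↦ CCB
    C ↦ A
    D ↦ BCA
    A ↦ DC  (constrained at step 1)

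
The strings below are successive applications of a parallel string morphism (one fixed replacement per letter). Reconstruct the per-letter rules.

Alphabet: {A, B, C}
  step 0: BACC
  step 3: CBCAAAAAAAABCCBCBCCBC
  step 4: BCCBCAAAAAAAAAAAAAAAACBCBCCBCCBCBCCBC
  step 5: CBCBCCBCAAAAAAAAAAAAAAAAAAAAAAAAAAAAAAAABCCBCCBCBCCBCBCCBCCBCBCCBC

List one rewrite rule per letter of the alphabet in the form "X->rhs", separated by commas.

A->AA, B->C, C->BC

  step 4 ⇒ step 5: BCCBCAAAAAAAAAAAAAAAACBCBCCBCCBCBCCBC ⇒ C·BC·BC·C·BC·AA·AA·AA·AA·AA·AA·AA·AA·AA·AA·AA·AA·AA·AA·AA·AA·BC·C·BC·C·BC·BC·C·BC·BC·C·BC·C·BC·BC·C·BC
    A ↦ AA
    B ↦ C
    C ↦ BC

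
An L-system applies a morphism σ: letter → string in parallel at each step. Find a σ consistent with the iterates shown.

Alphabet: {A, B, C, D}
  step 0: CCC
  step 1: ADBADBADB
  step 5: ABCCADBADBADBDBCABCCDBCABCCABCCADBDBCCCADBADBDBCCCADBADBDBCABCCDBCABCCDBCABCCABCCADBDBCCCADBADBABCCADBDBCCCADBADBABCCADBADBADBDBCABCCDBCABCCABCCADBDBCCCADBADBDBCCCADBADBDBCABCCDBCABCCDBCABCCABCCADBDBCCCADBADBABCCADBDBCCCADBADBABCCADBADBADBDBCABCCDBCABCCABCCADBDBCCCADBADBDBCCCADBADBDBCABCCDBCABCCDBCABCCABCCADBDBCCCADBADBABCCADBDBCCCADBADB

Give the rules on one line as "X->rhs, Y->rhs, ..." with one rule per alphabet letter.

A->DBC, B->CC, C->ADB, D->AB

  step 0 ⇒ step 1: CCC ⇒ ADB·ADB·ADB
    C ↦ ADB
    A ↦ DBC  (constrained at step 1)
    B ↦ CC  (constrained at step 1)
    D ↦ AB  (constrained at step 1)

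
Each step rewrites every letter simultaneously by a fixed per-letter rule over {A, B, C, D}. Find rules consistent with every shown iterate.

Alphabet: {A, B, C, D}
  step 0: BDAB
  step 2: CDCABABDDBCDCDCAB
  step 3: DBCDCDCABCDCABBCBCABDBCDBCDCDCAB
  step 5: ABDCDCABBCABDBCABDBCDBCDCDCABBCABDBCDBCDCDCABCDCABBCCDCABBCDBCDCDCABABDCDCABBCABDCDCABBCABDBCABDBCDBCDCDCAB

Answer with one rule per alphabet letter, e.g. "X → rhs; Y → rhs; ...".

  step 2 ⇒ step 3: CDCABABDDBCDCDCAB ⇒ D·BC·D·CDC·AB·CDC·AB·BC·BC·AB·D·BC·D·BC·D·CDC·AB
    A ↦ CDC
    B ↦ AB
    C ↦ D
    D ↦ BC

A->CDC, B->AB, C->D, D->BC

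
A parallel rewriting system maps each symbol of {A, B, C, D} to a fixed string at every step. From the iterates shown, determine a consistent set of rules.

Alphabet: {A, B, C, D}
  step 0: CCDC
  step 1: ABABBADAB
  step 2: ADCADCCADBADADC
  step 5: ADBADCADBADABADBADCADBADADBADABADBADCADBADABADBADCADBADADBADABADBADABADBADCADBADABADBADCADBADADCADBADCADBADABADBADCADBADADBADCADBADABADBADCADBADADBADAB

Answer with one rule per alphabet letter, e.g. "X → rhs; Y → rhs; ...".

A->AD, B->C, C->AB, D->BAD

  step 1 ⇒ step 2: ABABBADAB ⇒ AD·C·AD·C·C·AD·BAD·AD·C
    A ↦ AD
    B ↦ C
    D ↦ BAD
  step 0 ⇒ step 1: CCDC ⇒ AB·AB·BAD·AB
    C ↦ AB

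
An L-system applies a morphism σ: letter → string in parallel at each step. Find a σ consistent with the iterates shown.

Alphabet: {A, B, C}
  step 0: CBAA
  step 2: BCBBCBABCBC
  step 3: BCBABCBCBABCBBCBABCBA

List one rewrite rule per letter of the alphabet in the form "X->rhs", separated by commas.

  step 2 ⇒ step 3: BCBBCBABCBC ⇒ BC·BA·BC·BC·BA·BC·B·BC·BA·BC·BA
    A ↦ B
    B ↦ BC
    C ↦ BA

A->B, B->BC, C->BA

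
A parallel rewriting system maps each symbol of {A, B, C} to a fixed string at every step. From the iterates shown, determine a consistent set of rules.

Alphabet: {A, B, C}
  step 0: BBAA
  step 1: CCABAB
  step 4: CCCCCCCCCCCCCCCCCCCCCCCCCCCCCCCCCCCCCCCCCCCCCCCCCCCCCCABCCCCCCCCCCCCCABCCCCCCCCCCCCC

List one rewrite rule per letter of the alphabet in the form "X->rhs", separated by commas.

A->AB, B->C, C->CCC

  step 0 ⇒ step 1: BBAA ⇒ C·C·AB·AB
    A ↦ AB
    B ↦ C
    C ↦ CCC  (constrained at step 1)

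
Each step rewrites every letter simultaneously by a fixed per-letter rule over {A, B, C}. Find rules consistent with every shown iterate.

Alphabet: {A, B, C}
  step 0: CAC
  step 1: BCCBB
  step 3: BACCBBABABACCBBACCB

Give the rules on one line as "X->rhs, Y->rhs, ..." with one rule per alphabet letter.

A->CCB, B->BA, C->B

  step 0 ⇒ step 1: CAC ⇒ B·CCB·B
    A ↦ CCB
    C ↦ B
    B ↦ BA  (constrained at step 1)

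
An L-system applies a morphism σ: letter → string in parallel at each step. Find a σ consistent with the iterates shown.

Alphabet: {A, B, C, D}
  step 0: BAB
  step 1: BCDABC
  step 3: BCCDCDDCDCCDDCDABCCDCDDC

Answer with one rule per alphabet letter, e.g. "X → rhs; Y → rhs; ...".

  step 0 ⇒ step 1: BAB ⇒ BC·DA·BC
    A ↦ DA
    B ↦ BC
    C ↦ CD  (constrained at step 1)
    D ↦ DC  (constrained at step 1)

A->DA, B->BC, C->CD, D->DC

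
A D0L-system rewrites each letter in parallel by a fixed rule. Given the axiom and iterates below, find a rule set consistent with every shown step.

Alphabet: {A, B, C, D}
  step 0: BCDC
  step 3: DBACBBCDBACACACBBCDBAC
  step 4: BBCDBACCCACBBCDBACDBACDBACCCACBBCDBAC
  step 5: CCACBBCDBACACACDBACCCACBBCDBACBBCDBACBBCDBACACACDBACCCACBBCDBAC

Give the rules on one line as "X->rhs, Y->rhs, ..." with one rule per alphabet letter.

A->DB, B->C, C->AC, D->BB

  step 4 ⇒ step 5: BBCDBACCCACBBCDBACDBACDBACCCACBBCDBAC ⇒ C·C·AC·BB·C·DB·AC·AC·AC·DB·AC·C·C·AC·BB·C·DB·AC·BB·C·DB·AC·BB·C·DB·AC·AC·AC·DB·AC·C·C·AC·BB·C·DB·AC
    A ↦ DB
    B ↦ C
    C ↦ AC
    D ↦ BB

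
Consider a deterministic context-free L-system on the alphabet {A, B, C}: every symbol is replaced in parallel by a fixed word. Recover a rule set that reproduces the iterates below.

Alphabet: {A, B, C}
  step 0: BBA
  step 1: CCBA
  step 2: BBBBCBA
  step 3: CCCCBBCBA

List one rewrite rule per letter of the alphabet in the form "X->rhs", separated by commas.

  step 2 ⇒ step 3: BBBBCBA ⇒ C·C·C·C·BB·C·BA
    A ↦ BA
    B ↦ C
    C ↦ BB

A->BA, B->C, C->BB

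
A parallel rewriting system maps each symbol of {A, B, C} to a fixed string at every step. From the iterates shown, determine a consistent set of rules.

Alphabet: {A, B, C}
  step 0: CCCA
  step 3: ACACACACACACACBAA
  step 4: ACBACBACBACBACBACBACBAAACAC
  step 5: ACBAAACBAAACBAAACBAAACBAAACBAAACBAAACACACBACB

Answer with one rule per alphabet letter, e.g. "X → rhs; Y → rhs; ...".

  step 4 ⇒ step 5: ACBACBACBACBACBACBACBAAACAC ⇒ AC·B·AA·AC·B·AA·AC·B·AA·AC·B·AA·AC·B·AA·AC·B·AA·AC·B·AA·AC·AC·AC·B·AC·B
    A ↦ AC
    B ↦ AA
    C ↦ B

A->AC, B->AA, C->B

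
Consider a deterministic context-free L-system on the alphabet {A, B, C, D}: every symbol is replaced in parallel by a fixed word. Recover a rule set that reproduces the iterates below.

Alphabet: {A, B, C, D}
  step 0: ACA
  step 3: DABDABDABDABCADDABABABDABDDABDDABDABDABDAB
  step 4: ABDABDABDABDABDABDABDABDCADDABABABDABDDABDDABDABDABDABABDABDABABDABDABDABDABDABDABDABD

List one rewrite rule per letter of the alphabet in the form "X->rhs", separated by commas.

A->DAB, B->D, C->CAD, D->AB

  step 3 ⇒ step 4: DABDABDABDABCADDABABABDABDDABDDABDABDABDAB ⇒ AB·DAB·D·AB·DAB·D·AB·DAB·D·AB·DAB·D·CAD·DAB·AB·AB·DAB·D·DAB·D·DAB·D·AB·DAB·D·AB·AB·DAB·D·AB·AB·DAB·D·AB·DAB·D·AB·DAB·D·AB·DAB·D
    A ↦ DAB
    B ↦ D
    C ↦ CAD
    D ↦ AB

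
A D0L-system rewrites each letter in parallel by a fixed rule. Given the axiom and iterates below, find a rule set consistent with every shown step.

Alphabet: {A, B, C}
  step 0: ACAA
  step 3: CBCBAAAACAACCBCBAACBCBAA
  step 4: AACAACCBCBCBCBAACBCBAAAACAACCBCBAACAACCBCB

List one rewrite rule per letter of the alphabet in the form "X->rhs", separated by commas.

  step 3 ⇒ step 4: CBCBAAAACAACCBCBAACBCBAA ⇒ AA·C·AA·C·CB·CB·CB·CB·AA·CB·CB·AA·AA·C·AA·C·CB·CB·AA·C·AA·C·CB·CB
    A ↦ CB
    B ↦ C
    C ↦ AA

A->CB, B->C, C->AA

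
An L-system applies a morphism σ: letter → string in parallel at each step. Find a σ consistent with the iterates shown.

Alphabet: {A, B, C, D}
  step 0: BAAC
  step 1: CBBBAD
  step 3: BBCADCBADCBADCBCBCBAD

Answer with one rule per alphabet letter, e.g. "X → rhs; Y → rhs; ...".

A->B, B->CB, C->AD, D->BC

  step 0 ⇒ step 1: BAAC ⇒ CB·B·B·AD
    A ↦ B
    B ↦ CB
    C ↦ AD
    D ↦ BC  (constrained at step 1)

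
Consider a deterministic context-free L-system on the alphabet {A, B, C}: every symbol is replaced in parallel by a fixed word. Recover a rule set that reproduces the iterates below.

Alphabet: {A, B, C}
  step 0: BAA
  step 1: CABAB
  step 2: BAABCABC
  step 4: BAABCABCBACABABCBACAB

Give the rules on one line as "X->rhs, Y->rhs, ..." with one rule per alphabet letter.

A->AB, B->C, C->BA

  step 1 ⇒ step 2: CABAB ⇒ BA·AB·C·AB·C
    A ↦ AB
    B ↦ C
    C ↦ BA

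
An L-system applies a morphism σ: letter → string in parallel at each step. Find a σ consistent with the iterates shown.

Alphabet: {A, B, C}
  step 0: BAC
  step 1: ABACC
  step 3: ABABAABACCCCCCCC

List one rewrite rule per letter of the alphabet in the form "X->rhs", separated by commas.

  step 0 ⇒ step 1: BAC ⇒ A·BA·CC
    A ↦ BA
    B ↦ A
    C ↦ CC

A->BA, B->A, C->CC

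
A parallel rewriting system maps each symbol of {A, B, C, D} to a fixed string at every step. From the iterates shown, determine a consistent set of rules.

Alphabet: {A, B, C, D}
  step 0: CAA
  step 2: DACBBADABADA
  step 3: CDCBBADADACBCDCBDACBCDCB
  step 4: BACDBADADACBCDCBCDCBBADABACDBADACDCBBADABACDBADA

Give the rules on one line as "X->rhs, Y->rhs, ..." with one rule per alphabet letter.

  step 3 ⇒ step 4: CDCBBADADACBCDCBDACBCDCB ⇒ BA·CD·BA·DA·DA·CB·CD·CB·CD·CB·BA·DA·BA·CD·BA·DA·CD·CB·BA·DA·BA·CD·BA·DA
    A ↦ CB
    B ↦ DA
    C ↦ BA
    D ↦ CD

A->CB, B->DA, C->BA, D->CD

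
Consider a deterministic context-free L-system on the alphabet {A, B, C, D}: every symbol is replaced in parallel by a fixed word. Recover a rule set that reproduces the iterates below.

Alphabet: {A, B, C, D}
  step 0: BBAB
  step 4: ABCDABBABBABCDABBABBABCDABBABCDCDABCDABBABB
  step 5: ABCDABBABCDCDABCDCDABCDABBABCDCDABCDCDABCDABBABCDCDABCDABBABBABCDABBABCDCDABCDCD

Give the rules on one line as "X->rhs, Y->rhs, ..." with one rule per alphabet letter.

  step 4 ⇒ step 5: ABCDABBABBABCDABBABBABCDABBABCDCDABCDABBABB ⇒ AB·CD·AB·B·AB·CD·CD·AB·CD·CD·AB·CD·AB·B·AB·CD·CD·AB·CD·CD·AB·CD·AB·B·AB·CD·CD·AB·CD·AB·B·AB·B·AB·CD·AB·B·AB·CD·CD·AB·CD·CD
    A ↦ AB
    B ↦ CD
    C ↦ AB
    D ↦ B

A->AB, B->CD, C->AB, D->B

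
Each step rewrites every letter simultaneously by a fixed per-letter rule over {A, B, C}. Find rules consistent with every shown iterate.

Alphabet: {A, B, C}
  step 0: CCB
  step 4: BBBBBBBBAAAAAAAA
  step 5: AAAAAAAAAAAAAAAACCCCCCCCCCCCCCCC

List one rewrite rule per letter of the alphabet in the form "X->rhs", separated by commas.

A->CC, B->AA, C->B

  step 4 ⇒ step 5: BBBBBBBBAAAAAAAA ⇒ AA·AA·AA·AA·AA·AA·AA·AA·CC·CC·CC·CC·CC·CC·CC·CC
    A ↦ CC
    B ↦ AA
    C ↦ B  (constrained at step 0)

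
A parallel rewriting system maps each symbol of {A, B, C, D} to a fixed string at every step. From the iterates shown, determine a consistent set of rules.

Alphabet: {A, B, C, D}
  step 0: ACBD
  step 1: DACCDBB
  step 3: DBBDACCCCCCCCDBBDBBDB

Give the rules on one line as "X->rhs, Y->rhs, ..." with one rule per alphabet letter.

  step 0 ⇒ step 1: ACBD ⇒ DA·CC·DB·B
    A ↦ DA
    B ↦ DB
    C ↦ CC
    D ↦ B

A->DA, B->DB, C->CC, D->B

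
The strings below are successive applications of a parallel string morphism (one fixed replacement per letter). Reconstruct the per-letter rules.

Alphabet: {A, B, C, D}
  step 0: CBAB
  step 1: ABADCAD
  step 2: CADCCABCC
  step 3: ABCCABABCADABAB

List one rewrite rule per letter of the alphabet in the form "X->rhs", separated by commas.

A->C, B->AD, C->AB, D->C

  step 2 ⇒ step 3: CADCCABCC ⇒ AB·C·C·AB·AB·C·AD·AB·AB
    A ↦ C
    B ↦ AD
    C ↦ AB
    D ↦ C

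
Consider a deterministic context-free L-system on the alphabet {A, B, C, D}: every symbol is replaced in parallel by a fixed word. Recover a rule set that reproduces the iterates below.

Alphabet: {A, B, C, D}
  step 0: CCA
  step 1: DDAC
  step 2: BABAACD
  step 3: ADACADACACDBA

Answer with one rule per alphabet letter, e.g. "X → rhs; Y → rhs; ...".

A->AC, B->AD, C->D, D->BA

  step 2 ⇒ step 3: BABAACD ⇒ AD·AC·AD·AC·AC·D·BA
    A ↦ AC
    B ↦ AD
    C ↦ D
    D ↦ BA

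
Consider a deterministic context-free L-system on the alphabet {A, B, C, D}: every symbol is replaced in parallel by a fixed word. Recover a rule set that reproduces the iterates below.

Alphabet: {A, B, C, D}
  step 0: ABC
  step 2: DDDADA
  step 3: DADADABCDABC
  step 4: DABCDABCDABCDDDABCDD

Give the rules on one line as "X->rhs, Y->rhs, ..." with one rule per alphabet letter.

  step 3 ⇒ step 4: DADADABCDABC ⇒ DA·BC·DA·BC·DA·BC·D·D·DA·BC·D·D
    A ↦ BC
    B ↦ D
    C ↦ D
    D ↦ DA

A->BC, B->D, C->D, D->DA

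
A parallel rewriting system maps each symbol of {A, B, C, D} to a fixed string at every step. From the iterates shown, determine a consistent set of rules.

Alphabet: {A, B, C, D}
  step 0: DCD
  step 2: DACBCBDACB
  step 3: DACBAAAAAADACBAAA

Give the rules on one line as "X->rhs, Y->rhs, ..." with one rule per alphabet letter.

  step 2 ⇒ step 3: DACBCBDACB ⇒ DA·CB·A·AA·A·AA·DA·CB·A·AA
    A ↦ CB
    B ↦ AA
    C ↦ A
    D ↦ DA

A->CB, B->AA, C->A, D->DA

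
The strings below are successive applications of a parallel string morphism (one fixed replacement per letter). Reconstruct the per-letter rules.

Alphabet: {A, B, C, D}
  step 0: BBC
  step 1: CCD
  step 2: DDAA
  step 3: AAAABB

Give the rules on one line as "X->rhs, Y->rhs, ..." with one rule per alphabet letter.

  step 2 ⇒ step 3: DDAA ⇒ AA·AA·B·B
    A ↦ B
    D ↦ AA
  step 0 ⇒ step 1: BBC ⇒ C·C·D
    B ↦ C
  step 0 ⇒ step 1: BBC ⇒ C·C·D
    C ↦ D

A->B, B->C, C->D, D->AA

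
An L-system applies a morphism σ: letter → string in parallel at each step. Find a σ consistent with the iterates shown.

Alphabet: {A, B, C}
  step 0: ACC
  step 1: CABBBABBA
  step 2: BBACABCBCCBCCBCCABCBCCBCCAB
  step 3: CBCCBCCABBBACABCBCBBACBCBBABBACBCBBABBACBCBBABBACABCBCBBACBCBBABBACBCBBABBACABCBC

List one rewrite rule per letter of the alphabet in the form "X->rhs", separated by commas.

  step 2 ⇒ step 3: BBACABCBCCBCCBCCABCBCCBCCAB ⇒ CBC·CBC·CAB·BBA·CAB·CBC·BBA·CBC·BBA·BBA·CBC·BBA·BBA·CBC·BBA·BBA·CAB·CBC·BBA·CBC·BBA·BBA·CBC·BBA·BBA·CAB·CBC
    A ↦ CAB
    B ↦ CBC
    C ↦ BBA

A->CAB, B->CBC, C->BBA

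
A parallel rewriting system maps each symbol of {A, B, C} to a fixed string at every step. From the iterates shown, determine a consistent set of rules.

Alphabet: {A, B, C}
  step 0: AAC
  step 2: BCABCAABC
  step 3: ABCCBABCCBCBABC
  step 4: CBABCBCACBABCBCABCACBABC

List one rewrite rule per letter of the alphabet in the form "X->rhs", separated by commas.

  step 3 ⇒ step 4: ABCCBABCCBCBABC ⇒ CB·A·BC·BC·A·CB·A·BC·BC·A·BC·A·CB·A·BC
    A ↦ CB
    B ↦ A
    C ↦ BC

A->CB, B->A, C->BC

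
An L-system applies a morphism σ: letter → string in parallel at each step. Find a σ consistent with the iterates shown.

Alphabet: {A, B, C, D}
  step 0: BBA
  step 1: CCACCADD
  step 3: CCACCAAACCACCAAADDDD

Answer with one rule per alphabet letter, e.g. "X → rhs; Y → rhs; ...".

  step 0 ⇒ step 1: BBA ⇒ CCA·CCA·DD
    A ↦ DD
    B ↦ CCA
    C ↦ B  (constrained at step 1)
    D ↦ A  (constrained at step 1)

A->DD, B->CCA, C->B, D->A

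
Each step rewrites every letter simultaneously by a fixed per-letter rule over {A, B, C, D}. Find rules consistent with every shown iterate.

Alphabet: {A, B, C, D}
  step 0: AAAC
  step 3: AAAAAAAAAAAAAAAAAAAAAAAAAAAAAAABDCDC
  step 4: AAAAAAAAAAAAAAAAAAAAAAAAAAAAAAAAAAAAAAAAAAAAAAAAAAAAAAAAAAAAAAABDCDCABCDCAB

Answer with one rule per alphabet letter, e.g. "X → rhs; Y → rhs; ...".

  step 3 ⇒ step 4: AAAAAAAAAAAAAAAAAAAAAAAAAAAAAAABDCDC ⇒ AA·AA·AA·AA·AA·AA·AA·AA·AA·AA·AA·AA·AA·AA·AA·AA·AA·AA·AA·AA·AA·AA·AA·AA·AA·AA·AA·AA·AA·AA·AA·ABD·CDC·AB·CDC·AB
    A ↦ AA
    B ↦ ABD
    C ↦ AB
    D ↦ CDC

A->AA, B->ABD, C->AB, D->CDC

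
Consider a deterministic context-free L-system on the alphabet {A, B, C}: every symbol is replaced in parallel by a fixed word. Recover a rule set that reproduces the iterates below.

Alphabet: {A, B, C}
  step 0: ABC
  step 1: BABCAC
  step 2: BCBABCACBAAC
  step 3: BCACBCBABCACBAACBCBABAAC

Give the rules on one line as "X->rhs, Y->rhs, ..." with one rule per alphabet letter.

  step 2 ⇒ step 3: BCBABCACBAAC ⇒ BC·AC·BC·BA·BC·AC·BA·AC·BC·BA·BA·AC
    A ↦ BA
    B ↦ BC
    C ↦ AC

A->BA, B->BC, C->AC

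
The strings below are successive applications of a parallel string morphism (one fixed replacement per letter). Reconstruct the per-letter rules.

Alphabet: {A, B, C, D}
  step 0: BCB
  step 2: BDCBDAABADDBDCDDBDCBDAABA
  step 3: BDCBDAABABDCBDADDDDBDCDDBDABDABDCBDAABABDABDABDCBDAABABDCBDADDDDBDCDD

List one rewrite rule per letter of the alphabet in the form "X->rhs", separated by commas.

A->DD, B->BDC, C->ABA, D->BDA

  step 2 ⇒ step 3: BDCBDAABADDBDCDDBDCBDAABA ⇒ BDC·BDA·ABA·BDC·BDA·DD·DD·BDC·DD·BDA·BDA·BDC·BDA·ABA·BDA·BDA·BDC·BDA·ABA·BDC·BDA·DD·DD·BDC·DD
    A ↦ DD
    B ↦ BDC
    C ↦ ABA
    D ↦ BDA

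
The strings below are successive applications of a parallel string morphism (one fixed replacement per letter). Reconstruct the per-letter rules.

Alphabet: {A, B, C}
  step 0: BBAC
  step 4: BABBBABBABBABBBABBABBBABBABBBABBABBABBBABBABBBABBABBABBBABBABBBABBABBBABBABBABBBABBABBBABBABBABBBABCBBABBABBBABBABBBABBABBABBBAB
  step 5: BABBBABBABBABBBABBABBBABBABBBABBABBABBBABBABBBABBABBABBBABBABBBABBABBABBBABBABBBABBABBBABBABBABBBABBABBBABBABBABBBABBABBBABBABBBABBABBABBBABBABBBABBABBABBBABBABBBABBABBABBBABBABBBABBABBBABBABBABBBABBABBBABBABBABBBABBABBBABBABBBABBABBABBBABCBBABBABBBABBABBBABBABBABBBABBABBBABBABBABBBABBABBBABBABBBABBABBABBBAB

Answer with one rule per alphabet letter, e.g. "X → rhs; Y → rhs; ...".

  step 4 ⇒ step 5: BABBBABBABBABBBABBABBBABBABBBABBABBABBBABBABBBABBABBABBBABBABBBABBABBBABBABBABBBABBABBBABBABBABBBABCBBABBABBBABBABBBABBABBABBBAB ⇒ BAB·B·BAB·BAB·BAB·B·BAB·BAB·B·BAB·BAB·B·BAB·BAB·BAB·B·BAB·BAB·B·BAB·BAB·BAB·B·BAB·BAB·B·BAB·BAB·BAB·B·BAB·BAB·B·BAB·BAB·B·BAB·BAB·BAB·B·BAB·BAB·B·BAB·BAB·BAB·B·BAB·BAB·B·BAB·BAB·B·BAB·BAB·BAB·B·BAB·BAB·B·BAB·BAB·BAB·B·BAB·BAB·B·BAB·BAB·BAB·B·BAB·BAB·B·BAB·BAB·B·BAB·BAB·BAB·B·BAB·BAB·B·BAB·BAB·BAB·B·BAB·BAB·B·BAB·BAB·B·BAB·BAB·BAB·B·BAB·CB·BAB·BAB·B·BAB·BAB·B·BAB·BAB·BAB·B·BAB·BAB·B·BAB·BAB·BAB·B·BAB·BAB·B·BAB·BAB·B·BAB·BAB·BAB·B·BAB
    A ↦ B
    B ↦ BAB
    C ↦ CB

A->B, B->BAB, C->CB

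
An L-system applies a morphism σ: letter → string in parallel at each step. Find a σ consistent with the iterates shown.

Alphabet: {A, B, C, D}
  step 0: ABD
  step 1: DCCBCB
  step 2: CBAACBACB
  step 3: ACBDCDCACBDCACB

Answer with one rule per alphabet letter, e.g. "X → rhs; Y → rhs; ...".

  step 2 ⇒ step 3: CBAACBACB ⇒ A·CB·DC·DC·A·CB·DC·A·CB
    A ↦ DC
    B ↦ CB
    C ↦ A
  step 0 ⇒ step 1: ABD ⇒ DC·CB·CB
    D ↦ CB

A->DC, B->CB, C->A, D->CB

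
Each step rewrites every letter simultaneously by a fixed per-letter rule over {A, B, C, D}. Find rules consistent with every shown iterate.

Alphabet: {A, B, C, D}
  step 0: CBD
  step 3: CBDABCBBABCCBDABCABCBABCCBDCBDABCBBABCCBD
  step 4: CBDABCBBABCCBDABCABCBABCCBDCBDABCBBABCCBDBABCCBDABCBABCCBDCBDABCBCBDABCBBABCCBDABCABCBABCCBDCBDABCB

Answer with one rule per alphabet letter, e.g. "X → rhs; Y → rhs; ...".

  step 3 ⇒ step 4: CBDABCBBABCCBDABCABCBABCCBDCBDABCBBABCCBD ⇒ CBD·ABC·B·B·ABC·CBD·ABC·ABC·B·ABC·CBD·CBD·ABC·B·B·ABC·CBD·B·ABC·CBD·ABC·B·ABC·CBD·CBD·ABC·B·CBD·ABC·B·B·ABC·CBD·ABC·ABC·B·ABC·CBD·CBD·ABC·B
    A ↦ B
    B ↦ ABC
    C ↦ CBD
    D ↦ B

A->B, B->ABC, C->CBD, D->B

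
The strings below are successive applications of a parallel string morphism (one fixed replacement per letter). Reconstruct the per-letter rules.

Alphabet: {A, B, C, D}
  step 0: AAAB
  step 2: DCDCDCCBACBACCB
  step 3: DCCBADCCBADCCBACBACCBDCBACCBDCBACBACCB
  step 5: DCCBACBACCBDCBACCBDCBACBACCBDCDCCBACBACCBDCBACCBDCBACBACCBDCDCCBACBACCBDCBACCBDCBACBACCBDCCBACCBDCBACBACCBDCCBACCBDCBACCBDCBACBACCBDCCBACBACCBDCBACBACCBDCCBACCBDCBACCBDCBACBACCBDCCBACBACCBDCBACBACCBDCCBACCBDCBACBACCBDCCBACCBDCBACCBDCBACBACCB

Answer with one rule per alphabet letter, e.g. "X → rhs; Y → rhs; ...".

A->D, B->CCB, C->CBA, D->DC

  step 2 ⇒ step 3: DCDCDCCBACBACCB ⇒ DC·CBA·DC·CBA·DC·CBA·CBA·CCB·D·CBA·CCB·D·CBA·CBA·CCB
    A ↦ D
    B ↦ CCB
    C ↦ CBA
    D ↦ DC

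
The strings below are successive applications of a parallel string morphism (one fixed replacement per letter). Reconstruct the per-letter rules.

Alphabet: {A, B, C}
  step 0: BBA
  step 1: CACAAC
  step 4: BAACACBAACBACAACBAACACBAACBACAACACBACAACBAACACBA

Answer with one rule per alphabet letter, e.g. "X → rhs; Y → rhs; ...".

  step 0 ⇒ step 1: BBA ⇒ CA·CA·AC
    A ↦ AC
    B ↦ CA
    C ↦ BA  (constrained at step 1)

A->AC, B->CA, C->BA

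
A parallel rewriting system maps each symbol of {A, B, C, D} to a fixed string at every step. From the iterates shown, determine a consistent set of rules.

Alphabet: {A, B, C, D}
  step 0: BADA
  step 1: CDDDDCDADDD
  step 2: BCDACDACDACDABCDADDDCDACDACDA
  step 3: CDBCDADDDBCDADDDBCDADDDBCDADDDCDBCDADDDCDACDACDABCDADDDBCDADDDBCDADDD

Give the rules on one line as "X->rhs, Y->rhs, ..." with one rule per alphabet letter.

  step 2 ⇒ step 3: BCDACDACDACDABCDADDDCDACDACDA ⇒ CD·B·CDA·DDD·B·CDA·DDD·B·CDA·DDD·B·CDA·DDD·CD·B·CDA·DDD·CDA·CDA·CDA·B·CDA·DDD·B·CDA·DDD·B·CDA·DDD
    A ↦ DDD
    B ↦ CD
    C ↦ B
    D ↦ CDA

A->DDD, B->CD, C->B, D->CDA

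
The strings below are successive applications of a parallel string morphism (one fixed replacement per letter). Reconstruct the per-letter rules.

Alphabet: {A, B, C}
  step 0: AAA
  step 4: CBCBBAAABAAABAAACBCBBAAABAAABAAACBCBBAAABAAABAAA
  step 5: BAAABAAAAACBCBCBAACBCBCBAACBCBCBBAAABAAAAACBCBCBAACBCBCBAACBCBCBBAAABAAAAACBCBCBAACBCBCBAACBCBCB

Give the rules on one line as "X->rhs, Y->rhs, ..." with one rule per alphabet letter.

A->CB, B->AA, C->BA

  step 4 ⇒ step 5: CBCBBAAABAAABAAACBCBBAAABAAABAAACBCBBAAABAAABAAA ⇒ BA·AA·BA·AA·AA·CB·CB·CB·AA·CB·CB·CB·AA·CB·CB·CB·BA·AA·BA·AA·AA·CB·CB·CB·AA·CB·CB·CB·AA·CB·CB·CB·BA·AA·BA·AA·AA·CB·CB·CB·AA·CB·CB·CB·AA·CB·CB·CB
    A ↦ CB
    B ↦ AA
    C ↦ BA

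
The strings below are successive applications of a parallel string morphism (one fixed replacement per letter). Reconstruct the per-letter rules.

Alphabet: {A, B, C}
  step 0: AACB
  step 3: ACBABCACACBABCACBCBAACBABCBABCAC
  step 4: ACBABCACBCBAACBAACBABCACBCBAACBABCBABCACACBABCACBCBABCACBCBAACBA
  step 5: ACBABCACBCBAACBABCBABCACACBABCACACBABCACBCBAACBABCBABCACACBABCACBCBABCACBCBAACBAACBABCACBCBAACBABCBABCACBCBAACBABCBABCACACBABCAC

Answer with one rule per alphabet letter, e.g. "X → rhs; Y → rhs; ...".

  step 4 ⇒ step 5: ACBABCACBCBAACBAACBABCACBCBAACBABCBABCACACBABCACBCBABCACBCBAACBA ⇒ AC·BA·BC·AC·BC·BA·AC·BA·BC·BA·BC·AC·AC·BA·BC·AC·AC·BA·BC·AC·BC·BA·AC·BA·BC·BA·BC·AC·AC·BA·BC·AC·BC·BA·BC·AC·BC·BA·AC·BA·AC·BA·BC·AC·BC·BA·AC·BA·BC·BA·BC·AC·BC·BA·AC·BA·BC·BA·BC·AC·AC·BA·BC·AC
    A ↦ AC
    B ↦ BC
    C ↦ BA

A->AC, B->BC, C->BA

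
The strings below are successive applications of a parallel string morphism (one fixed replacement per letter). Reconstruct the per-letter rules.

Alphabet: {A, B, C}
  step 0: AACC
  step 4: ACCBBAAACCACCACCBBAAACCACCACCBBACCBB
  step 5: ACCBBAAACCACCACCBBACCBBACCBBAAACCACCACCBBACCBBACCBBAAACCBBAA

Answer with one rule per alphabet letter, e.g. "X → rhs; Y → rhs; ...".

A->ACC, B->A, C->B

  step 4 ⇒ step 5: ACCBBAAACCACCACCBBAAACCACCACCBBACCBB ⇒ ACC·B·B·A·A·ACC·ACC·ACC·B·B·ACC·B·B·ACC·B·B·A·A·ACC·ACC·ACC·B·B·ACC·B·B·ACC·B·B·A·A·ACC·B·B·A·A
    A ↦ ACC
    B ↦ A
    C ↦ B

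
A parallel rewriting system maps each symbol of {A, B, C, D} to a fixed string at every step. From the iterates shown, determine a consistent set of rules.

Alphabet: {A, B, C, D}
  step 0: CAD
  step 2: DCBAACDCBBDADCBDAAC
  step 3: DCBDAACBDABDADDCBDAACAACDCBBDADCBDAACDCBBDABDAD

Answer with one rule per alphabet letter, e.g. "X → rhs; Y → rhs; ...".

  step 2 ⇒ step 3: DCBAACDCBBDADCBDAAC ⇒ DCB·D·AAC·BDA·BDA·D·DCB·D·AAC·AAC·DCB·BDA·DCB·D·AAC·DCB·BDA·BDA·D
    A ↦ BDA
    B ↦ AAC
    C ↦ D
    D ↦ DCB

A->BDA, B->AAC, C->D, D->DCB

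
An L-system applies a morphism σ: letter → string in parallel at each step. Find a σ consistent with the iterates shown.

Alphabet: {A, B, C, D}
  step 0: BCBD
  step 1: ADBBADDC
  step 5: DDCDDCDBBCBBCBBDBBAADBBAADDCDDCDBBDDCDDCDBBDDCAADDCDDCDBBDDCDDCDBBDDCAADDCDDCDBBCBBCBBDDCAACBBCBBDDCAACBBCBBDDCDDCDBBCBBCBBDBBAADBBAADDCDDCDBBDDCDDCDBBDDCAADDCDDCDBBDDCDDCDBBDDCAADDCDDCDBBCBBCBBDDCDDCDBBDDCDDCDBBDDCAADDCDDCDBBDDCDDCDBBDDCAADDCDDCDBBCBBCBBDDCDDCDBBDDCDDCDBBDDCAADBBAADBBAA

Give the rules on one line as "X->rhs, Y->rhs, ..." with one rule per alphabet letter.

  step 0 ⇒ step 1: BCBD ⇒ A·DBB·A·DDC
    B ↦ A
    C ↦ DBB
    D ↦ DDC
    A ↦ CBB  (constrained at step 1)

A->CBB, B->A, C->DBB, D->DDC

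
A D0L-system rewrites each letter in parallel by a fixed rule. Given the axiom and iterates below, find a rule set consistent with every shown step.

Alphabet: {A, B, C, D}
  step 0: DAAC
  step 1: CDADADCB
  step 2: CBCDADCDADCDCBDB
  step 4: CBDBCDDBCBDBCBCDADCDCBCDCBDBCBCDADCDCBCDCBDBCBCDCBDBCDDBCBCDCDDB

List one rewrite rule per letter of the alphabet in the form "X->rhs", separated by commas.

  step 1 ⇒ step 2: CDADADCB ⇒ CB·CD·AD·CD·AD·CD·CB·DB
    A ↦ AD
    B ↦ DB
    C ↦ CB
    D ↦ CD

A->AD, B->DB, C->CB, D->CD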